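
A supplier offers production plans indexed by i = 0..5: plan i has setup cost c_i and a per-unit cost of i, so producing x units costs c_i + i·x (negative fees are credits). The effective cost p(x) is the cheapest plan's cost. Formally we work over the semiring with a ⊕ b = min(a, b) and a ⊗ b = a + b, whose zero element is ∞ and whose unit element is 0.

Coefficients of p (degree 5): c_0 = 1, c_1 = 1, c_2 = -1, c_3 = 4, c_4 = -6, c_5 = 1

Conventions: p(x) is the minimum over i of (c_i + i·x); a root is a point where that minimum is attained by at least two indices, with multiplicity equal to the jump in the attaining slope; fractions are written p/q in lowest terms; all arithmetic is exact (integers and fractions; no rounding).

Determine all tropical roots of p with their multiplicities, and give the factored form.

hull edge (i=0, c=1) to (i=4, c=-6): slope -7/4, span 4
hull edge (i=4, c=-6) to (i=5, c=1): slope 7, span 1
Factored form: p(x) = 1 ⊗ (x ⊕ (-7)) ⊗ (x ⊕ 7/4) ⊗ (x ⊕ 7/4) ⊗ (x ⊕ 7/4) ⊗ (x ⊕ 7/4)
Answer: roots = -7 (mult 1), 7/4 (mult 4)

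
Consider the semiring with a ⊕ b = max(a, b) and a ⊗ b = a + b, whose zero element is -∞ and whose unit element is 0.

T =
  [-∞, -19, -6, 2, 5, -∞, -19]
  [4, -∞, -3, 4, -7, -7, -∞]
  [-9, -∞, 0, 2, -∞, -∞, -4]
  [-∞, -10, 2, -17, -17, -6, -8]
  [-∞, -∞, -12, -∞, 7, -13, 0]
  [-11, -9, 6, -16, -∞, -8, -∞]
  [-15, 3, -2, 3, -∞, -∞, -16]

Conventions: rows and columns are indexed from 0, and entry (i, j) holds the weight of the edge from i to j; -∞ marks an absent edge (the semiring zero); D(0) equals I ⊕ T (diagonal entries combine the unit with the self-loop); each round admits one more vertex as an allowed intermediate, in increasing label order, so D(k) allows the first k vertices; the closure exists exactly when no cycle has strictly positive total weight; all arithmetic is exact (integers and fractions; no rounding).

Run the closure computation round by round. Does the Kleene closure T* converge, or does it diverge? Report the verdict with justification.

Detection: at round 0, diagonal entry (4, 4) turns strictly positive.
Key observation: the cycle 4->4 has total weight 7, which is strictly positive.
Answer: DIVERGES — positive cycle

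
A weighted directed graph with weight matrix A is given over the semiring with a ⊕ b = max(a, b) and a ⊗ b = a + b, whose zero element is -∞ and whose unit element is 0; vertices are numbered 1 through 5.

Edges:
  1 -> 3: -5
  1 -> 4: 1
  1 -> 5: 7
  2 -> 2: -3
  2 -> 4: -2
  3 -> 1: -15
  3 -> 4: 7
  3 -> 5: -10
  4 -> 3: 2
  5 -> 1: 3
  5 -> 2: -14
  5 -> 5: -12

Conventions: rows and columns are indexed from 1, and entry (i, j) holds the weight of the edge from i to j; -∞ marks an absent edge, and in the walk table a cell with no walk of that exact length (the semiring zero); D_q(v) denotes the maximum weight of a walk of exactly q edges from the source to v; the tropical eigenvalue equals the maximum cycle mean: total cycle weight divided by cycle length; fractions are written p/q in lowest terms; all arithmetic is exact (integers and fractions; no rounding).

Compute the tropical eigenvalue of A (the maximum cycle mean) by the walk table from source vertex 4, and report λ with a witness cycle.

q=0: [-∞, -∞, -∞, 0, -∞]
q=1: [-∞, -∞, 2, -∞, -∞]
q=2: [-13, -∞, -∞, 9, -8]
q=3: [-5, -22, 11, -12, -6]
q=4: [-3, -20, -10, 18, 2]
q=5: [5, -12, 20, -2, 4]
Optimal cycle mean attained by: cycle 1->5->1, total 7 + 3, length 2.
Answer: λ = 5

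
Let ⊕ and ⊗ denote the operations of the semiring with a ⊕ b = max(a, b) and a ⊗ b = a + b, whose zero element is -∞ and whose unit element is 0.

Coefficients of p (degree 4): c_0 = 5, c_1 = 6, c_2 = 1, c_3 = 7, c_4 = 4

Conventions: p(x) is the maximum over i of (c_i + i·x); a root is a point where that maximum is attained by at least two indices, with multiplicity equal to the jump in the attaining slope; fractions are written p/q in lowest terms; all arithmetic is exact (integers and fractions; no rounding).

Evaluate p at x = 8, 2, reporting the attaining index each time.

p(8) = max(5+0·8=5, 6+1·8=14, 1+2·8=17, 7+3·8=31, 4+4·8=36) = 36 (attained by i=4)
p(2) = max(5+0·2=5, 6+1·2=8, 1+2·2=5, 7+3·2=13, 4+4·2=12) = 13 (attained by i=3)
Answer: p(8) = 36; p(2) = 13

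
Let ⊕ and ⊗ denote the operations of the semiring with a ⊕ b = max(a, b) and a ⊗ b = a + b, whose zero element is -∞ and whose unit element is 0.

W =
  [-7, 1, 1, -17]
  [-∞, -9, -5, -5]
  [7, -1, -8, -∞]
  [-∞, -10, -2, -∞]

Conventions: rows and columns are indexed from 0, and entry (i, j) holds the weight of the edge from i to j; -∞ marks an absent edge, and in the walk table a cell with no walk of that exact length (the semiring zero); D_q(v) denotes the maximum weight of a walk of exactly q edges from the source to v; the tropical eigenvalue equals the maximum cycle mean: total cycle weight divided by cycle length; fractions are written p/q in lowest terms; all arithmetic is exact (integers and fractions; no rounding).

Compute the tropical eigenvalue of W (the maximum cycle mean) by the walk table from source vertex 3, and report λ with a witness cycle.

q=0: [-∞, -∞, -∞, 0]
q=1: [-∞, -10, -2, -∞]
q=2: [5, -3, -10, -15]
q=3: [-2, 6, 6, -8]
q=4: [13, 5, 1, 1]
Optimal cycle mean attained by: cycle 0->2->0, total 1 + 7, length 2.
Answer: λ = 4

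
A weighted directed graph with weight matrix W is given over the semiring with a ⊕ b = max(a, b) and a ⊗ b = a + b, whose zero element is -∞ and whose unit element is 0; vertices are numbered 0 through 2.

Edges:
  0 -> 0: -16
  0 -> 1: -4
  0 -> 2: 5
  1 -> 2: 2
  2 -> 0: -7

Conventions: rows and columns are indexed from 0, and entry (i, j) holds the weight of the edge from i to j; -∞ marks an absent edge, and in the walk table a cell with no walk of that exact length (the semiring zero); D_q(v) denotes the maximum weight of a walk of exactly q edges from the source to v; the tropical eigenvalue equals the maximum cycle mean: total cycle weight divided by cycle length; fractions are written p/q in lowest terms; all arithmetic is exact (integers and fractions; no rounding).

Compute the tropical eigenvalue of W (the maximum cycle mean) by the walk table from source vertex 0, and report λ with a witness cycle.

q=0: [0, -∞, -∞]
q=1: [-16, -4, 5]
q=2: [-2, -20, -2]
q=3: [-9, -6, 3]
Optimal cycle mean attained by: cycle 0->2->0, total 5 + (-7), length 2.
Answer: λ = -1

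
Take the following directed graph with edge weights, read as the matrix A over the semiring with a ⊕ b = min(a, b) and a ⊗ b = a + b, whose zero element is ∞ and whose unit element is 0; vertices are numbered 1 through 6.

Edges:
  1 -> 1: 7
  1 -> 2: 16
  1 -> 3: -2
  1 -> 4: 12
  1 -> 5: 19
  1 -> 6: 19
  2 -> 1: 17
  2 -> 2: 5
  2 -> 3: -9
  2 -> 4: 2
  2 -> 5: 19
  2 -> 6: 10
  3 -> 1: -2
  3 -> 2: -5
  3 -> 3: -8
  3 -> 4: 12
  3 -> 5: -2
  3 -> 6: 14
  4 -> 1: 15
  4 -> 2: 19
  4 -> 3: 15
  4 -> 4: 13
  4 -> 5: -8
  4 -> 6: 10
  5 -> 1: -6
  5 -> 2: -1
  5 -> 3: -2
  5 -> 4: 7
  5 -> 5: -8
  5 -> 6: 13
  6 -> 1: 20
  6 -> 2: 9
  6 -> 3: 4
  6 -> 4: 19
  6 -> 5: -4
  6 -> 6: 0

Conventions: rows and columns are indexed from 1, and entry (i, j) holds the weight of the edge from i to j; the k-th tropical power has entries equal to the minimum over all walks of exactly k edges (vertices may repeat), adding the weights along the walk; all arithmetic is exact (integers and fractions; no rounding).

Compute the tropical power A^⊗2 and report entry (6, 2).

A^⊗2:
  [-4, -7, -10, 10, -4, 12]
  [-11, -14, -17, 3, -11, 5]
  [-10, -13, -16, -3, -10, 5]
  [-14, -9, -10, -1, -16, 5]
  [-14, -9, -10, -1, -16, 5]
  [-10, -5, -6, 3, -12, 0]
Key observation: the optimum is the walk 6->5->2, with weight (-4) + (-1) = -5.
Optimal value attained by: walk 6->5->2.
Answer: (A^⊗2)[6][2] = -5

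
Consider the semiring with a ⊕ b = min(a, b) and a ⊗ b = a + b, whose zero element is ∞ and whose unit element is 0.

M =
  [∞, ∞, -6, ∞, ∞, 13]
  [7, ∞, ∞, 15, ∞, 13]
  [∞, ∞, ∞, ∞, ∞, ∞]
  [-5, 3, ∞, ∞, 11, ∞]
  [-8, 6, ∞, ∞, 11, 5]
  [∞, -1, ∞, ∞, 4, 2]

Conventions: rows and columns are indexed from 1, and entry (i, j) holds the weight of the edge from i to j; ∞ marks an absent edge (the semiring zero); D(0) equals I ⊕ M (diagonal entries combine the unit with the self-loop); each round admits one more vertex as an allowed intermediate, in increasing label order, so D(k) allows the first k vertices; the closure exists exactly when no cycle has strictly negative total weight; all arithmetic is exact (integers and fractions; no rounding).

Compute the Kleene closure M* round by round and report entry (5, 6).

D(0):
  [0, ∞, -6, ∞, ∞, 13]
  [7, 0, ∞, 15, ∞, 13]
  [∞, ∞, 0, ∞, ∞, ∞]
  [-5, 3, ∞, 0, 11, ∞]
  [-8, 6, ∞, ∞, 0, 5]
  [∞, -1, ∞, ∞, 4, 0]
D(1):
  [0, ∞, -6, ∞, ∞, 13]
  [7, 0, 1, 15, ∞, 13]
  [∞, ∞, 0, ∞, ∞, ∞]
  [-5, 3, -11, 0, 11, 8]
  [-8, 6, -14, ∞, 0, 5]
  [∞, -1, ∞, ∞, 4, 0]
D(2):
  [0, ∞, -6, ∞, ∞, 13]
  [7, 0, 1, 15, ∞, 13]
  [∞, ∞, 0, ∞, ∞, ∞]
  [-5, 3, -11, 0, 11, 8]
  [-8, 6, -14, 21, 0, 5]
  [6, -1, 0, 14, 4, 0]
D(3):
  [0, ∞, -6, ∞, ∞, 13]
  [7, 0, 1, 15, ∞, 13]
  [∞, ∞, 0, ∞, ∞, ∞]
  [-5, 3, -11, 0, 11, 8]
  [-8, 6, -14, 21, 0, 5]
  [6, -1, 0, 14, 4, 0]
D(4):
  [0, ∞, -6, ∞, ∞, 13]
  [7, 0, 1, 15, 26, 13]
  [∞, ∞, 0, ∞, ∞, ∞]
  [-5, 3, -11, 0, 11, 8]
  [-8, 6, -14, 21, 0, 5]
  [6, -1, 0, 14, 4, 0]
D(5):
  [0, ∞, -6, ∞, ∞, 13]
  [7, 0, 1, 15, 26, 13]
  [∞, ∞, 0, ∞, ∞, ∞]
  [-5, 3, -11, 0, 11, 8]
  [-8, 6, -14, 21, 0, 5]
  [-4, -1, -10, 14, 4, 0]
D(6):
  [0, 12, -6, 27, 17, 13]
  [7, 0, 1, 15, 17, 13]
  [∞, ∞, 0, ∞, ∞, ∞]
  [-5, 3, -11, 0, 11, 8]
  [-8, 4, -14, 19, 0, 5]
  [-4, -1, -10, 14, 4, 0]
Answer: M*[5][6] = 5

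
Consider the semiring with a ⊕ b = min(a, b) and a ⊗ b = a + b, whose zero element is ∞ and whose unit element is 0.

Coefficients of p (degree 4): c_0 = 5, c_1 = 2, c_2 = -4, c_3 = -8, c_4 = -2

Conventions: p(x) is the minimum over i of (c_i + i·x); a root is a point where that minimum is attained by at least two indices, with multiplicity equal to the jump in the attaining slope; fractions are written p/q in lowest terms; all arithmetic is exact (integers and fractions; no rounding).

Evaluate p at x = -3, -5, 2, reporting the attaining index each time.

p(-3) = min(5+0·(-3)=5, 2+1·(-3)=-1, -4+2·(-3)=-10, -8+3·(-3)=-17, -2+4·(-3)=-14) = -17 (attained by i=3)
p(-5) = min(5+0·(-5)=5, 2+1·(-5)=-3, -4+2·(-5)=-14, -8+3·(-5)=-23, -2+4·(-5)=-22) = -23 (attained by i=3)
p(2) = min(5+0·2=5, 2+1·2=4, -4+2·2=0, -8+3·2=-2, -2+4·2=6) = -2 (attained by i=3)
Answer: p(-3) = -17; p(-5) = -23; p(2) = -2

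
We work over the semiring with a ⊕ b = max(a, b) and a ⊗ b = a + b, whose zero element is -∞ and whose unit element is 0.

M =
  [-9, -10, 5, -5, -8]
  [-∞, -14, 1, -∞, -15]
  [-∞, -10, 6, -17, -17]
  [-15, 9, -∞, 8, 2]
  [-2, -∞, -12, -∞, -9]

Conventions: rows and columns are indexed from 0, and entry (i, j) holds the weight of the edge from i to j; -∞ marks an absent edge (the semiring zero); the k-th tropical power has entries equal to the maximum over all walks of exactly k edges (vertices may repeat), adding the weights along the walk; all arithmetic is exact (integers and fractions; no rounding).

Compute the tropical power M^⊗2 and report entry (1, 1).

M^⊗2:
  [-10, 4, 11, 3, -3]
  [-17, -9, 7, -16, -16]
  [-19, -4, 12, -9, -11]
  [0, 17, 10, 16, 10]
  [-11, -12, 3, -7, -10]
Key observation: the optimum is the walk 1->2->1, with weight 1 + (-10) = -9.
Optimal value attained by: walk 1->2->1.
Answer: (M^⊗2)[1][1] = -9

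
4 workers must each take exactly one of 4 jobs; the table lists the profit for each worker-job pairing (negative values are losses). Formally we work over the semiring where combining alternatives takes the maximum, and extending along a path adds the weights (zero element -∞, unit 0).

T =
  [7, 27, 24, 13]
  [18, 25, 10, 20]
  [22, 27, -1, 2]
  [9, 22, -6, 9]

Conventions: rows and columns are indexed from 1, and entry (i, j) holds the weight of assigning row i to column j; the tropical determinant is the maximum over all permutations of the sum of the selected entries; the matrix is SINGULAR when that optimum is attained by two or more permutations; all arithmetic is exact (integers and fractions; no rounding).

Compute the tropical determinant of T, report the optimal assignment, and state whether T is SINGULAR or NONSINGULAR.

σ = (1, 2, 3, 4): 7 + 25 + (-1) + 9 = 40
σ = (1, 2, 4, 3): 7 + 25 + 2 + (-6) = 28
σ = (1, 3, 2, 4): 7 + 10 + 27 + 9 = 53
σ = (1, 3, 4, 2): 7 + 10 + 2 + 22 = 41
σ = (1, 4, 2, 3): 7 + 20 + 27 + (-6) = 48
σ = (1, 4, 3, 2): 7 + 20 + (-1) + 22 = 48
σ = (2, 1, 3, 4): 27 + 18 + (-1) + 9 = 53
σ = (2, 1, 4, 3): 27 + 18 + 2 + (-6) = 41
σ = (2, 3, 1, 4): 27 + 10 + 22 + 9 = 68
σ = (2, 3, 4, 1): 27 + 10 + 2 + 9 = 48
σ = (2, 4, 1, 3): 27 + 20 + 22 + (-6) = 63
σ = (2, 4, 3, 1): 27 + 20 + (-1) + 9 = 55
σ = (3, 1, 2, 4): 24 + 18 + 27 + 9 = 78
σ = (3, 1, 4, 2): 24 + 18 + 2 + 22 = 66
σ = (3, 2, 1, 4): 24 + 25 + 22 + 9 = 80
σ = (3, 2, 4, 1): 24 + 25 + 2 + 9 = 60
σ = (3, 4, 1, 2): 24 + 20 + 22 + 22 = 88
σ = (3, 4, 2, 1): 24 + 20 + 27 + 9 = 80
σ = (4, 1, 2, 3): 13 + 18 + 27 + (-6) = 52
σ = (4, 1, 3, 2): 13 + 18 + (-1) + 22 = 52
σ = (4, 2, 1, 3): 13 + 25 + 22 + (-6) = 54
σ = (4, 2, 3, 1): 13 + 25 + (-1) + 9 = 46
σ = (4, 3, 1, 2): 13 + 10 + 22 + 22 = 67
σ = (4, 3, 2, 1): 13 + 10 + 27 + 9 = 59
Optimal value attained by: σ = (3, 4, 1, 2).
Answer: det⊕(T) = 88; verdict: NONSINGULAR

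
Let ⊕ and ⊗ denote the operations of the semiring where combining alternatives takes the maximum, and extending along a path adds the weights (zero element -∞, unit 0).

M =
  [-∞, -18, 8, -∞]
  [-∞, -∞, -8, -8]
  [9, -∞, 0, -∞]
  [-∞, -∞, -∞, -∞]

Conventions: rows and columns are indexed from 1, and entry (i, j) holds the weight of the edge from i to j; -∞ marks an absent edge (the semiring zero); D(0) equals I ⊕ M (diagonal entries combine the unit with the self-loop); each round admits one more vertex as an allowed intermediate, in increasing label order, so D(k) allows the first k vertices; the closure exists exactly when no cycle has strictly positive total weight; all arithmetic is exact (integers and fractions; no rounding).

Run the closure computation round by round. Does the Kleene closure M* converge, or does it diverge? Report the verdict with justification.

D(0):
  [0, -18, 8, -∞]
  [-∞, 0, -8, -8]
  [9, -∞, 0, -∞]
  [-∞, -∞, -∞, 0]
Detection: at round 1, diagonal entry (3, 3) turns strictly positive.
Key observation: the cycle 3->1->3 has total weight 9 + 8, which is strictly positive.
Answer: DIVERGES — positive cycle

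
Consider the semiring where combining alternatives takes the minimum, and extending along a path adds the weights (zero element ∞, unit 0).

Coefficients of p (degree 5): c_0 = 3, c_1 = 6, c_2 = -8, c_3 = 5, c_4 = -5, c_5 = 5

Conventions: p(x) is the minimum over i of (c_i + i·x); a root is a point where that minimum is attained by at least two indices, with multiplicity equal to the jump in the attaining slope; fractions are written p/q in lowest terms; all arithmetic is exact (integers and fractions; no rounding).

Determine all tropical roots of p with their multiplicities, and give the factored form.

hull edge (i=0, c=3) to (i=2, c=-8): slope -11/2, span 2
hull edge (i=2, c=-8) to (i=4, c=-5): slope 3/2, span 2
hull edge (i=4, c=-5) to (i=5, c=5): slope 10, span 1
Factored form: p(x) = 5 ⊗ (x ⊕ (-10)) ⊗ (x ⊕ (-3/2)) ⊗ (x ⊕ (-3/2)) ⊗ (x ⊕ 11/2) ⊗ (x ⊕ 11/2)
Answer: roots = -10 (mult 1), -3/2 (mult 2), 11/2 (mult 2)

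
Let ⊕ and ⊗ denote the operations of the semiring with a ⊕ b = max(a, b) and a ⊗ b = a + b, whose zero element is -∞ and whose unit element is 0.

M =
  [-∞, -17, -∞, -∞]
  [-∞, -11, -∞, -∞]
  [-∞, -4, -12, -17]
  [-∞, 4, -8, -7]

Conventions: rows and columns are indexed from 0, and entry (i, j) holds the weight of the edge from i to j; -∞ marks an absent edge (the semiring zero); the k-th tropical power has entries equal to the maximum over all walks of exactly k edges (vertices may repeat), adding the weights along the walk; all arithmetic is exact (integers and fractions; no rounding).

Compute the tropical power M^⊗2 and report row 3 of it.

M^⊗2:
  [-∞, -28, -∞, -∞]
  [-∞, -22, -∞, -∞]
  [-∞, -13, -24, -24]
  [-∞, -3, -15, -14]
Answer: row 3 of M^⊗2 = [-∞, -3, -15, -14]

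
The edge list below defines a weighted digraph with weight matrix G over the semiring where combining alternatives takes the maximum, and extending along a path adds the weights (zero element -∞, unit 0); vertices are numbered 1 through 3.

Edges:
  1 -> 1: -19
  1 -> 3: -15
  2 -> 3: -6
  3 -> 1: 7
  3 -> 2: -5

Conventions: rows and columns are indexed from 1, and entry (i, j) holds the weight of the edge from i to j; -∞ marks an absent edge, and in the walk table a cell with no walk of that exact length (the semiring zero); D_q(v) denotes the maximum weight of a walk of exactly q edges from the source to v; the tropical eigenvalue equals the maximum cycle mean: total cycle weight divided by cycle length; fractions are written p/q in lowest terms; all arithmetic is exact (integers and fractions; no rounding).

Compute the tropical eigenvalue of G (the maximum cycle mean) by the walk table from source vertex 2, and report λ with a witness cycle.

q=0: [-∞, 0, -∞]
q=1: [-∞, -∞, -6]
q=2: [1, -11, -∞]
q=3: [-18, -∞, -14]
Optimal cycle mean attained by: cycle 1->3->1, total (-15) + 7, length 2.
Answer: λ = -4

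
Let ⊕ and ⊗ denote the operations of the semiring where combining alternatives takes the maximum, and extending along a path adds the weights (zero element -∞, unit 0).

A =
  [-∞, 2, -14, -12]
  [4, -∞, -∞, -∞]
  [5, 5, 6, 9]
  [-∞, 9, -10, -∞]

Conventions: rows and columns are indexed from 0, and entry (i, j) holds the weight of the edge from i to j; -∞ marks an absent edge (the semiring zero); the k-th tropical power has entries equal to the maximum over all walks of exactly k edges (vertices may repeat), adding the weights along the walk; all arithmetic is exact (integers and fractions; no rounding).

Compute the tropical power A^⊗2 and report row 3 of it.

A^⊗2:
  [6, -3, -8, -5]
  [-∞, 6, -10, -8]
  [11, 18, 12, 15]
  [13, -5, -4, -1]
Answer: row 3 of A^⊗2 = [13, -5, -4, -1]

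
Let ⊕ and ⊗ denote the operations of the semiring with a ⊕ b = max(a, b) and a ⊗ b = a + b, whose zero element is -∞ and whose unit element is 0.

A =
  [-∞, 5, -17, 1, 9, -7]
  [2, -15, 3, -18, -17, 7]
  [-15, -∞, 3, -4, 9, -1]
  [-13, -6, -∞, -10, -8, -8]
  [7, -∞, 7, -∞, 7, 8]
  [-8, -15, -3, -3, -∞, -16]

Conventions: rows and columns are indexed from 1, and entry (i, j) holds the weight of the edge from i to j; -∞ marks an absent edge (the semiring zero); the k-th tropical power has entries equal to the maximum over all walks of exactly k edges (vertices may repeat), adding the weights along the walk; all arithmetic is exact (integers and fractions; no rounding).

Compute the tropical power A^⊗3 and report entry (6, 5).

A^⊗2:
  [16, -5, 16, -9, 16, 17]
  [-1, 7, 6, 4, 12, 2]
  [16, -10, 16, -1, 16, 17]
  [-1, -8, -1, -11, -1, 1]
  [14, 12, 14, 8, 16, 15]
  [-13, -3, 0, -7, 6, -4]
A^⊗3:
  [23, 21, 23, 17, 25, 24]
  [19, 4, 19, 2, 19, 20]
  [23, 21, 23, 17, 25, 24]
  [6, 4, 6, 0, 8, 7]
  [23, 19, 23, 15, 23, 24]
  [13, -8, 13, -4, 13, 14]
Key observation: the optimum is the walk 6->3->5->5, with weight (-3) + 9 + 7 = 13.
Optimal value attained by: walk 6->3->5->5.
Answer: (A^⊗3)[6][5] = 13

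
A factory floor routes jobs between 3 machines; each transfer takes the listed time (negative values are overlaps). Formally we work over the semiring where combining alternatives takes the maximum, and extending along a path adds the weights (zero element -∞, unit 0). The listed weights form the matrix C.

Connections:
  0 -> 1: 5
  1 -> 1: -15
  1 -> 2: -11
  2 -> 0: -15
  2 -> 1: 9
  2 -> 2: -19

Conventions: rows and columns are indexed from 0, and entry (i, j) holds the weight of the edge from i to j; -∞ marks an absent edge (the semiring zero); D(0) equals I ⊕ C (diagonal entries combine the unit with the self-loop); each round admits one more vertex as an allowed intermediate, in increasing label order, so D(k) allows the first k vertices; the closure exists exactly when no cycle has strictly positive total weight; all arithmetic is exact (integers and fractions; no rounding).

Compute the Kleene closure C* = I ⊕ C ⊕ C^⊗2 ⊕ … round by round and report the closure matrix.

D(0):
  [0, 5, -∞]
  [-∞, 0, -11]
  [-15, 9, 0]
D(1):
  [0, 5, -∞]
  [-∞, 0, -11]
  [-15, 9, 0]
D(2):
  [0, 5, -6]
  [-∞, 0, -11]
  [-15, 9, 0]
D(3):
  [0, 5, -6]
  [-26, 0, -11]
  [-15, 9, 0]
Answer: C* = [[0, 5, -6], [-26, 0, -11], [-15, 9, 0]]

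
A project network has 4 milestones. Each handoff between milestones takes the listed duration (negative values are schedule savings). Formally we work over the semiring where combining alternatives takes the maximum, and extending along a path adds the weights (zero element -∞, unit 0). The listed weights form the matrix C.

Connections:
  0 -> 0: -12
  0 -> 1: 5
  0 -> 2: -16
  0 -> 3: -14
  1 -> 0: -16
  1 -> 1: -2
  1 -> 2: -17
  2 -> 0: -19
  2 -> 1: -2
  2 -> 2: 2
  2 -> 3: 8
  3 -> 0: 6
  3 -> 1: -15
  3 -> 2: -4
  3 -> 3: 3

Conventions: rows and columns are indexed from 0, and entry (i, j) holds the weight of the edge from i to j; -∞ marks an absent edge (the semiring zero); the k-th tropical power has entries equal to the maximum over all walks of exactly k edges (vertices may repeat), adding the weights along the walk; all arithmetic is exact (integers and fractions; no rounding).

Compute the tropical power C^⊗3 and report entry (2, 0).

C^⊗2:
  [-8, 3, -12, -8]
  [-18, -4, -15, -9]
  [14, 0, 4, 11]
  [9, 11, -1, 6]
C^⊗3:
  [-2, 1, -10, -4]
  [-3, -6, -13, -6]
  [17, 19, 7, 14]
  [12, 14, 2, 9]
Key observation: the optimum is the walk 2->3->3->0, with weight 8 + 3 + 6 = 17.
Optimal value attained by: walk 2->3->3->0.
Answer: (C^⊗3)[2][0] = 17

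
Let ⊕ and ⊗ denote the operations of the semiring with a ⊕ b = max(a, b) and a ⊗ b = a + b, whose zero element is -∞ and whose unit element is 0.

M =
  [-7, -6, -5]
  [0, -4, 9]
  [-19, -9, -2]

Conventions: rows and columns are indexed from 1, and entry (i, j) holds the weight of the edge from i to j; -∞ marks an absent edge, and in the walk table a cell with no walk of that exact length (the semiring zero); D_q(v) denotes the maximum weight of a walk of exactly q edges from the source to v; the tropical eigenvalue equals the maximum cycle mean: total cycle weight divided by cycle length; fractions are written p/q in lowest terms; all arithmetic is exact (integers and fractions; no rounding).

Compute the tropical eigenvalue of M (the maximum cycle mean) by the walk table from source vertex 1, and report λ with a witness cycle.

q=0: [0, -∞, -∞]
q=1: [-7, -6, -5]
q=2: [-6, -10, 3]
q=3: [-10, -6, 1]
Optimal cycle mean attained by: cycle 2->3->2, total 9 + (-9), length 2.
Answer: λ = 0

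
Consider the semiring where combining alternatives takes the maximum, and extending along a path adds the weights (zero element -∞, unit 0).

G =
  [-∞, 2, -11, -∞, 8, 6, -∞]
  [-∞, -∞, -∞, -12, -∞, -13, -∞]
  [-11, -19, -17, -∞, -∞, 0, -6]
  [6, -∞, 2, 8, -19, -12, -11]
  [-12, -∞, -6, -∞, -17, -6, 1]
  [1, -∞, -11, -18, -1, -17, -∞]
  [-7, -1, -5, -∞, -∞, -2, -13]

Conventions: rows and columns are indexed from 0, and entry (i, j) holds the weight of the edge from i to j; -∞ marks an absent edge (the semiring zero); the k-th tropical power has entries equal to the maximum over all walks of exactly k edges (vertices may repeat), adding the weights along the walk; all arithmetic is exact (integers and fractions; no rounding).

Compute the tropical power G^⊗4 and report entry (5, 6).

G^⊗2:
  [7, -30, 2, -10, 5, 2, 9]
  [-6, -∞, -10, -4, -14, -24, -23]
  [1, -7, -11, -18, -1, -5, -19]
  [14, 8, 10, 16, 14, 12, -3]
  [-5, 0, -4, -24, -4, -1, -12]
  [-12, 3, -7, -10, 9, 7, 0]
  [-1, -5, -13, -13, 1, -1, -11]
G^⊗3:
  [3, 9, 4, -2, 15, 13, 6]
  [2, -4, -2, 4, 2, 0, -13]
  [-4, 3, -7, -10, 9, 7, 0]
  [22, 16, 18, 24, 22, 20, 15]
  [0, -3, -10, -12, 3, 1, -3]
  [8, -1, 3, -2, 6, 3, 10]
  [0, 1, -5, -5, 7, 5, 2]
G^⊗4:
  [14, 5, 9, 6, 12, 9, 16]
  [10, 4, 6, 12, 10, 8, 3]
  [8, -1, 3, -2, 6, 3, 10]
  [30, 24, 26, 32, 30, 28, 23]
  [2, 2, -3, -4, 8, 6, 4]
  [4, 10, 5, 6, 16, 14, 7]
  [6, 2, 1, 3, 8, 6, 8]
Key observation: the optimum is the walk 5->0->5->4->6, with weight 1 + 6 + (-1) + 1 = 7.
Optimal value attained by: walk 5->0->5->4->6.
Answer: (G^⊗4)[5][6] = 7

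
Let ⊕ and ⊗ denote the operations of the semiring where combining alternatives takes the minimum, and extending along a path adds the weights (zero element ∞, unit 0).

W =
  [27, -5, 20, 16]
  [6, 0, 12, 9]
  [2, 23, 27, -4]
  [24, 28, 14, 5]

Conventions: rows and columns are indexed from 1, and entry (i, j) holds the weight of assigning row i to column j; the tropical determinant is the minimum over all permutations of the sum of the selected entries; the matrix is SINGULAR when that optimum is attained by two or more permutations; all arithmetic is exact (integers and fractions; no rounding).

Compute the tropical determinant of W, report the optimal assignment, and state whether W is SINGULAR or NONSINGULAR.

σ = (1, 2, 3, 4): 27 + 0 + 27 + 5 = 59
σ = (1, 2, 4, 3): 27 + 0 + (-4) + 14 = 37
σ = (1, 3, 2, 4): 27 + 12 + 23 + 5 = 67
σ = (1, 3, 4, 2): 27 + 12 + (-4) + 28 = 63
σ = (1, 4, 2, 3): 27 + 9 + 23 + 14 = 73
σ = (1, 4, 3, 2): 27 + 9 + 27 + 28 = 91
σ = (2, 1, 3, 4): (-5) + 6 + 27 + 5 = 33
σ = (2, 1, 4, 3): (-5) + 6 + (-4) + 14 = 11
σ = (2, 3, 1, 4): (-5) + 12 + 2 + 5 = 14
σ = (2, 3, 4, 1): (-5) + 12 + (-4) + 24 = 27
σ = (2, 4, 1, 3): (-5) + 9 + 2 + 14 = 20
σ = (2, 4, 3, 1): (-5) + 9 + 27 + 24 = 55
σ = (3, 1, 2, 4): 20 + 6 + 23 + 5 = 54
σ = (3, 1, 4, 2): 20 + 6 + (-4) + 28 = 50
σ = (3, 2, 1, 4): 20 + 0 + 2 + 5 = 27
σ = (3, 2, 4, 1): 20 + 0 + (-4) + 24 = 40
σ = (3, 4, 1, 2): 20 + 9 + 2 + 28 = 59
σ = (3, 4, 2, 1): 20 + 9 + 23 + 24 = 76
σ = (4, 1, 2, 3): 16 + 6 + 23 + 14 = 59
σ = (4, 1, 3, 2): 16 + 6 + 27 + 28 = 77
σ = (4, 2, 1, 3): 16 + 0 + 2 + 14 = 32
σ = (4, 2, 3, 1): 16 + 0 + 27 + 24 = 67
σ = (4, 3, 1, 2): 16 + 12 + 2 + 28 = 58
σ = (4, 3, 2, 1): 16 + 12 + 23 + 24 = 75
Optimal value attained by: σ = (2, 1, 4, 3).
Answer: det⊕(W) = 11; verdict: NONSINGULAR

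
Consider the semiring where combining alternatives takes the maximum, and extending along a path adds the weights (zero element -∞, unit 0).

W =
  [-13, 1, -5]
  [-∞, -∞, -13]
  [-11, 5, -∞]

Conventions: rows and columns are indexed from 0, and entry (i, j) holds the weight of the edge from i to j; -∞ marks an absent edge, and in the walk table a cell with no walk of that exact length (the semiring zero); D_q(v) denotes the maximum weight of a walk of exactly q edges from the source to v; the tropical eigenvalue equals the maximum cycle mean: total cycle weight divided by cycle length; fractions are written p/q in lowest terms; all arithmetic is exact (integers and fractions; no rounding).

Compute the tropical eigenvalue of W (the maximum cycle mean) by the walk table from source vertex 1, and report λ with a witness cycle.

q=0: [-∞, 0, -∞]
q=1: [-∞, -∞, -13]
q=2: [-24, -8, -∞]
q=3: [-37, -23, -21]
Optimal cycle mean attained by: cycle 1->2->1, total (-13) + 5, length 2.
Answer: λ = -4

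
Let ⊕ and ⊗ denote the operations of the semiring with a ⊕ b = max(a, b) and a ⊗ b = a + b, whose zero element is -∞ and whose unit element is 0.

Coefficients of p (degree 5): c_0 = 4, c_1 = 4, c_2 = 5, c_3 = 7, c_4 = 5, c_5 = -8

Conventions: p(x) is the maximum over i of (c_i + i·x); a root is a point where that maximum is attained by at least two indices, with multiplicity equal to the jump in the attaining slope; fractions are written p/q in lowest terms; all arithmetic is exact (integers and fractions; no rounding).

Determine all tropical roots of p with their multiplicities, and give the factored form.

hull edge (i=0, c=4) to (i=3, c=7): slope 1, span 3
hull edge (i=3, c=7) to (i=4, c=5): slope -2, span 1
hull edge (i=4, c=5) to (i=5, c=-8): slope -13, span 1
Factored form: p(x) = -8 ⊗ (x ⊕ (-1)) ⊗ (x ⊕ (-1)) ⊗ (x ⊕ (-1)) ⊗ (x ⊕ 2) ⊗ (x ⊕ 13)
Answer: roots = -1 (mult 3), 2 (mult 1), 13 (mult 1)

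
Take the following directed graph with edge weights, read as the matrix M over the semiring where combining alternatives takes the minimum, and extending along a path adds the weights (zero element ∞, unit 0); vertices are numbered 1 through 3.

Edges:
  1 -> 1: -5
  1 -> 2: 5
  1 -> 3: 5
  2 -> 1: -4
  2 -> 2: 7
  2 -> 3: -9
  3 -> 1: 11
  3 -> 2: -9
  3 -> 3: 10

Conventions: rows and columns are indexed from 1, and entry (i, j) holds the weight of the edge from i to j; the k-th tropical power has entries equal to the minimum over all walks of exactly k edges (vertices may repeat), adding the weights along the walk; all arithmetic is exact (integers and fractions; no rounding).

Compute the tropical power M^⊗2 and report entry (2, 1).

M^⊗2:
  [-10, -4, -4]
  [-9, -18, -2]
  [-13, -2, -18]
Key observation: the optimum is the walk 2->1->1, with weight (-4) + (-5) = -9.
Optimal value attained by: walk 2->1->1.
Answer: (M^⊗2)[2][1] = -9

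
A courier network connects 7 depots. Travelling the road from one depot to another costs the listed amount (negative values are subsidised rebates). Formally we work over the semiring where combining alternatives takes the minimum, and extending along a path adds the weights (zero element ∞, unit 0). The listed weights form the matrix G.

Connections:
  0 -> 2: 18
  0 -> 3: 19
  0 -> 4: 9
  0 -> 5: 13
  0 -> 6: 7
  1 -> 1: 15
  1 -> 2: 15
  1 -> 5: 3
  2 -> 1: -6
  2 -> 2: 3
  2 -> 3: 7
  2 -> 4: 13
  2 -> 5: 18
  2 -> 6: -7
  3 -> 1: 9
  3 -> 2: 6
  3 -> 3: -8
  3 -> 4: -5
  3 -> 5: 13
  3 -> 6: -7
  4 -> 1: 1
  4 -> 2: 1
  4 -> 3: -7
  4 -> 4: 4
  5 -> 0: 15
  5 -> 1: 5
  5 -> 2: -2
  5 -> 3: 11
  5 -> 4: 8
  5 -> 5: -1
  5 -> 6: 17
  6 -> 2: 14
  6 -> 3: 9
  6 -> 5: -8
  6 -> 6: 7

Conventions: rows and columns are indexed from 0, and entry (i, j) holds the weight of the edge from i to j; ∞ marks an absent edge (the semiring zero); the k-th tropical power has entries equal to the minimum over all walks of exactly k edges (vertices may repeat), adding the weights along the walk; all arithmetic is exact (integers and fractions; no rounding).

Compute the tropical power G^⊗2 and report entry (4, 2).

G^⊗2:
  [28, 10, 10, 2, 13, -1, 11]
  [18, 8, 1, 14, 11, 2, 8]
  [33, -3, 6, -1, 2, -15, -4]
  [28, -4, -4, -16, -13, -15, -15]
  [∞, -5, -1, -15, -12, 4, -14]
  [14, -8, -3, 1, 6, -2, -9]
  [7, -3, -10, 1, 0, -9, 2]
Key observation: the optimum is the walk 4->3->2, with weight (-7) + 6 = -1.
Optimal value attained by: walk 4->3->2.
Answer: (G^⊗2)[4][2] = -1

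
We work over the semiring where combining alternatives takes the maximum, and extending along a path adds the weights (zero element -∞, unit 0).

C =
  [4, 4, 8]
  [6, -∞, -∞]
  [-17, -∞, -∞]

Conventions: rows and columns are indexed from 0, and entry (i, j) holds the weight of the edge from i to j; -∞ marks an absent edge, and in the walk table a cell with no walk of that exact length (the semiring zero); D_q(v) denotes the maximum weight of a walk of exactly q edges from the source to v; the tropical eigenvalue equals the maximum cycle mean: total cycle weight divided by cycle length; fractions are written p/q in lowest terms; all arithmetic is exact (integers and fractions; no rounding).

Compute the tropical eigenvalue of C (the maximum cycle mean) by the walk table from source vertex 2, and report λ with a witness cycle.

q=0: [-∞, -∞, 0]
q=1: [-17, -∞, -∞]
q=2: [-13, -13, -9]
q=3: [-7, -9, -5]
Optimal cycle mean attained by: cycle 0->1->0, total 4 + 6, length 2.
Answer: λ = 5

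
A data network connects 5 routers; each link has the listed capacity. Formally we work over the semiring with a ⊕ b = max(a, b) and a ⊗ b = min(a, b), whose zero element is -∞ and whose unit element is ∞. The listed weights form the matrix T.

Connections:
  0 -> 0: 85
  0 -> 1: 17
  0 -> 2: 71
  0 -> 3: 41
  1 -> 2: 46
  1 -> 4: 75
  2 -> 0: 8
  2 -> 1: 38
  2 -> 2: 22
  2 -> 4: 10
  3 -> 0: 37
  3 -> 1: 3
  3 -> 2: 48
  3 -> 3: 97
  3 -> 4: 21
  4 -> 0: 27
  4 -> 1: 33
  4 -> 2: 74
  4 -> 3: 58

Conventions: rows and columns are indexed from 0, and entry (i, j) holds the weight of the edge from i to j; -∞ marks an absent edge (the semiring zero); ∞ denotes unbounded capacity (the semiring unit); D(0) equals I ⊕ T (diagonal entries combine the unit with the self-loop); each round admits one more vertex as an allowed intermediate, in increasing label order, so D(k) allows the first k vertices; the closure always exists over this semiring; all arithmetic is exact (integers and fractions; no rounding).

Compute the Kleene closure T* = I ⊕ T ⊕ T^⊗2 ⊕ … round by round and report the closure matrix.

D(0):
  [∞, 17, 71, 41, -∞]
  [-∞, ∞, 46, -∞, 75]
  [8, 38, ∞, -∞, 10]
  [37, 3, 48, ∞, 21]
  [27, 33, 74, 58, ∞]
D(1):
  [∞, 17, 71, 41, -∞]
  [-∞, ∞, 46, -∞, 75]
  [8, 38, ∞, 8, 10]
  [37, 17, 48, ∞, 21]
  [27, 33, 74, 58, ∞]
D(2):
  [∞, 17, 71, 41, 17]
  [-∞, ∞, 46, -∞, 75]
  [8, 38, ∞, 8, 38]
  [37, 17, 48, ∞, 21]
  [27, 33, 74, 58, ∞]
D(3):
  [∞, 38, 71, 41, 38]
  [8, ∞, 46, 8, 75]
  [8, 38, ∞, 8, 38]
  [37, 38, 48, ∞, 38]
  [27, 38, 74, 58, ∞]
D(4):
  [∞, 38, 71, 41, 38]
  [8, ∞, 46, 8, 75]
  [8, 38, ∞, 8, 38]
  [37, 38, 48, ∞, 38]
  [37, 38, 74, 58, ∞]
D(5):
  [∞, 38, 71, 41, 38]
  [37, ∞, 74, 58, 75]
  [37, 38, ∞, 38, 38]
  [37, 38, 48, ∞, 38]
  [37, 38, 74, 58, ∞]
Answer: T* = [[∞, 38, 71, 41, 38], [37, ∞, 74, 58, 75], [37, 38, ∞, 38, 38], [37, 38, 48, ∞, 38], [37, 38, 74, 58, ∞]]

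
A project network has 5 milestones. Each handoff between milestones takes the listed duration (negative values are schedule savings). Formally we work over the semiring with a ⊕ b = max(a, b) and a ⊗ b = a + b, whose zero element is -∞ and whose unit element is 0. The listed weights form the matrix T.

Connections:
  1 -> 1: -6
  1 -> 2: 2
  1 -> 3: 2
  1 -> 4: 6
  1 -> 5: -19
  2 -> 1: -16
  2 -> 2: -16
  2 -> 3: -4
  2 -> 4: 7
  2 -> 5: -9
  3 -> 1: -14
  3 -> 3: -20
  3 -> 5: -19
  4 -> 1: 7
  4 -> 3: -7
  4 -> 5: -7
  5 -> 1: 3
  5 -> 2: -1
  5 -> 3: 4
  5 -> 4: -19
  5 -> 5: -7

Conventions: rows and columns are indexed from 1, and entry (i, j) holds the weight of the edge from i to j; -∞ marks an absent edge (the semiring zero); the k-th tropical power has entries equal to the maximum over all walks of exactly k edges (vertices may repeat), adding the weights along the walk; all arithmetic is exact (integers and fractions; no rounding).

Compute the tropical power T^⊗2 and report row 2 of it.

T^⊗2:
  [13, -4, -1, 9, -1]
  [14, -10, 0, -9, 0]
  [-16, -12, -12, -8, -26]
  [1, 9, 9, 13, -12]
  [-3, 5, 5, 9, -10]
Answer: row 2 of T^⊗2 = [14, -10, 0, -9, 0]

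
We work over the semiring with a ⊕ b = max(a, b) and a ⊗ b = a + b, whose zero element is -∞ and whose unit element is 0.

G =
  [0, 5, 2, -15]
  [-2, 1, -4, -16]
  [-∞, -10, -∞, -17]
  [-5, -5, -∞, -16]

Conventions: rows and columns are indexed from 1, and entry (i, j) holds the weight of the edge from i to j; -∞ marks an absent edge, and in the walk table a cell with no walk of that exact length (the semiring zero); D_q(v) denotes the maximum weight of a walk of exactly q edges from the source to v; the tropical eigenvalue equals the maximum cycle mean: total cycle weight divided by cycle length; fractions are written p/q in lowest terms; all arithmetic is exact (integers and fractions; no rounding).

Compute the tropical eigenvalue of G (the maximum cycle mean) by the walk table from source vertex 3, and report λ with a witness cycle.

q=0: [-∞, -∞, 0, -∞]
q=1: [-∞, -10, -∞, -17]
q=2: [-12, -9, -14, -26]
q=3: [-11, -7, -10, -25]
q=4: [-9, -6, -9, -23]
Optimal cycle mean attained by: cycle 1->2->1, total 5 + (-2), length 2.
Answer: λ = 3/2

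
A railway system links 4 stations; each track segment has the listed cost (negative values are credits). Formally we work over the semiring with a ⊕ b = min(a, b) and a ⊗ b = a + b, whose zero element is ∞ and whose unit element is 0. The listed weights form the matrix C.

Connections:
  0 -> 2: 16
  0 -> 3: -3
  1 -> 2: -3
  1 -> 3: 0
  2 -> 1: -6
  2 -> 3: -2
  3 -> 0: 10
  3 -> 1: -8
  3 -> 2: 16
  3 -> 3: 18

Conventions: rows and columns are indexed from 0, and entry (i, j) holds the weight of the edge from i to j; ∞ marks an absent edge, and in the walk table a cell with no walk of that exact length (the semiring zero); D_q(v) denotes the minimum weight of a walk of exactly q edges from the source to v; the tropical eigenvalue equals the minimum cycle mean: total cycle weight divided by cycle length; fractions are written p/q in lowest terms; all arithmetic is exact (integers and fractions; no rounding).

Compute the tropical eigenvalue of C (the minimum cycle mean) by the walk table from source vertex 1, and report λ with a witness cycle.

q=0: [∞, 0, ∞, ∞]
q=1: [∞, ∞, -3, 0]
q=2: [10, -9, 16, -5]
q=3: [5, -13, -12, -9]
q=4: [1, -18, -16, -14]
Optimal cycle mean attained by: cycle 1->2->1, total (-3) + (-6), length 2.
Answer: λ = -9/2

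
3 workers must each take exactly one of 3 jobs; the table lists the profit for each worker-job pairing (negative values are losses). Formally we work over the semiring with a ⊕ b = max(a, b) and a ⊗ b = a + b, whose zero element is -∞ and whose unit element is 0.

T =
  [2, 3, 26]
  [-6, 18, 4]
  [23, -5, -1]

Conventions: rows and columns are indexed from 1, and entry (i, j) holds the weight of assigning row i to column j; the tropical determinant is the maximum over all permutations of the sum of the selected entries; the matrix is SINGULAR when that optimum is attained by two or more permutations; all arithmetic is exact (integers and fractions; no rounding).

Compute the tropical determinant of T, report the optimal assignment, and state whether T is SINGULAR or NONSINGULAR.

σ = (1, 2, 3): 2 + 18 + (-1) = 19
σ = (1, 3, 2): 2 + 4 + (-5) = 1
σ = (2, 1, 3): 3 + (-6) + (-1) = -4
σ = (2, 3, 1): 3 + 4 + 23 = 30
σ = (3, 1, 2): 26 + (-6) + (-5) = 15
σ = (3, 2, 1): 26 + 18 + 23 = 67
Optimal value attained by: σ = (3, 2, 1).
Answer: det⊕(T) = 67; verdict: NONSINGULAR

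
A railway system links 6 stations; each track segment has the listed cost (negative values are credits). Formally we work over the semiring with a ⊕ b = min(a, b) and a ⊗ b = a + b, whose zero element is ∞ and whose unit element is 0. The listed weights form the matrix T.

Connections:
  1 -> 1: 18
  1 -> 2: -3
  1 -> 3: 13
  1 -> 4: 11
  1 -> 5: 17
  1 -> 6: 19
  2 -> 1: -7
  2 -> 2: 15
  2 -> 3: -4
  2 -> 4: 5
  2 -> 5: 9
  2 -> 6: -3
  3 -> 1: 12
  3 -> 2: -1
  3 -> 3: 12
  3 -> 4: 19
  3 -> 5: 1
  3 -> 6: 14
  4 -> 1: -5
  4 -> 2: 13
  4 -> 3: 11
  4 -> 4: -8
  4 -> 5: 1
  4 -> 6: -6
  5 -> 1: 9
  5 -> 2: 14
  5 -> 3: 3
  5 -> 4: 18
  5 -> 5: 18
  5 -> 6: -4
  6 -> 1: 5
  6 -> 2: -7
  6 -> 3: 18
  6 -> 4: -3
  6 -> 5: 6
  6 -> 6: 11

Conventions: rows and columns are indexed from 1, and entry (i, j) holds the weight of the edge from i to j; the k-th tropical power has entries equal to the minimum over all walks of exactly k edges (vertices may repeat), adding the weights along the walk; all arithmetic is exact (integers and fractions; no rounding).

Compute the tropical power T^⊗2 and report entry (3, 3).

T^⊗2:
  [-10, 12, -7, 2, 6, -6]
  [0, -10, 6, -6, -3, -1]
  [-8, 7, -5, 4, 8, -4]
  [-13, -13, 3, -16, -7, -14]
  [1, -11, 10, -7, 2, 7]
  [-14, 2, -11, -11, -2, -10]
Key observation: the optimum is the walk 3->2->3, with weight (-1) + (-4) = -5.
Optimal value attained by: walk 3->2->3.
Answer: (T^⊗2)[3][3] = -5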